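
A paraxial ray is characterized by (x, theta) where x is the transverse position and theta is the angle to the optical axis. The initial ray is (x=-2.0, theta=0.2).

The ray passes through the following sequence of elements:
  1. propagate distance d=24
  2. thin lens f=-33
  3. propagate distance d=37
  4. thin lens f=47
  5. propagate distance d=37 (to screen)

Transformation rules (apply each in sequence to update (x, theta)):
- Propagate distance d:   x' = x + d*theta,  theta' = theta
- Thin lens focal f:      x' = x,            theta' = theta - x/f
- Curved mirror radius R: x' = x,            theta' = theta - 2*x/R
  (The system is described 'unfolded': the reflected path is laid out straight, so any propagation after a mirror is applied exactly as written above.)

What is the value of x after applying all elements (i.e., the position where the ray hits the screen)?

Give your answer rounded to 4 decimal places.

Initial: x=-2.0000 theta=0.2000
After 1 (propagate distance d=24): x=2.8000 theta=0.2000
After 2 (thin lens f=-33): x=2.8000 theta=47/165 (≈0.2848)
After 3 (propagate distance d=37): x=2201/165 (≈13.3394) theta=47/165 (≈0.2848)
After 4 (thin lens f=47): x=2201/165 (≈13.3394) theta=8/7755 (≈0.0010)
After 5 (propagate distance d=37 (to screen)): x=34581/2585 (≈13.3776) theta=8/7755 (≈0.0010)
Rounded to 4 decimal places: x = 13.3776

Answer: 13.3776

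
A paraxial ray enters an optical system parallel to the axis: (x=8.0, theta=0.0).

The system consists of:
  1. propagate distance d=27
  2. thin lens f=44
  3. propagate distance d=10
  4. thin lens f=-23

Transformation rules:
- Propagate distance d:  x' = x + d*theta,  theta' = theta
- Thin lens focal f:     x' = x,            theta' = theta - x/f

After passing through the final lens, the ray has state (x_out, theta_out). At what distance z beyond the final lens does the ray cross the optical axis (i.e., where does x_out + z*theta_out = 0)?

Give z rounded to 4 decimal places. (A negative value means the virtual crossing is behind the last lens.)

Answer: -71.0909

Derivation:
Initial: x=8.0000 theta=0.0000
After 1 (propagate distance d=27): x=8.0000 theta=0.0000
After 2 (thin lens f=44): x=8.0000 theta=-2/11 (≈-0.1818)
After 3 (propagate distance d=10): x=68/11 (≈6.1818) theta=-2/11 (≈-0.1818)
After 4 (thin lens f=-23): x=68/11 (≈6.1818) theta=2/23 (≈0.0870)
z_focus = -x_out/theta_out = -(68/11)/(2/23) = -782/11 ≈ -71.0909
Rounded to 4 decimal places: z = -71.0909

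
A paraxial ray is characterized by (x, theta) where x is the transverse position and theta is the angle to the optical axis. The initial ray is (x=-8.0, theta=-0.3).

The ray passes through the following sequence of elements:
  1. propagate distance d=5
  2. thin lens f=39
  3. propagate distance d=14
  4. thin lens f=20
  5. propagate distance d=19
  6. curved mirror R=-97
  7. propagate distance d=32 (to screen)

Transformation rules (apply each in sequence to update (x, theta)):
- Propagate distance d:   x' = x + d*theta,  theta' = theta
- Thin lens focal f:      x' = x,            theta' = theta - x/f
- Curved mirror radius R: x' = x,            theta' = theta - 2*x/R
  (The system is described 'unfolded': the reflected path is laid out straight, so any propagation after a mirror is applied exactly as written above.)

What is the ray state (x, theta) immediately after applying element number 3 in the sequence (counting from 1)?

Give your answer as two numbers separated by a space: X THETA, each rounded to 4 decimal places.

Initial: x=-8.0000 theta=-0.3000
After 1 (propagate distance d=5): x=-9.5000 theta=-0.3000
After 2 (thin lens f=39): x=-9.5000 theta=-11/195 (≈-0.0564)
After 3 (propagate distance d=14): x=-4013/390 (≈-10.2897) theta=-11/195 (≈-0.0564)
Rounded to 4 decimal places: x = -10.2897, theta = -0.0564

Answer: -10.2897 -0.0564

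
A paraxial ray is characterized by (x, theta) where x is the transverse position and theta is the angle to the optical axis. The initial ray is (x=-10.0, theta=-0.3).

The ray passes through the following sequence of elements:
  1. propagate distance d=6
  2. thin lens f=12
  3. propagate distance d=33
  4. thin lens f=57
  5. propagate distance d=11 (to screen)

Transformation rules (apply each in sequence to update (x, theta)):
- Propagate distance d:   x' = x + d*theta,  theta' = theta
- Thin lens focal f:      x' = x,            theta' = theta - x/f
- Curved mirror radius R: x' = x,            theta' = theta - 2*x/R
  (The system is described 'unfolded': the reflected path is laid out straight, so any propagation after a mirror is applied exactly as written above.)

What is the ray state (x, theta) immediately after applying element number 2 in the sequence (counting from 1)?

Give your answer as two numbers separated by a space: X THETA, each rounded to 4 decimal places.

Answer: -11.8000 0.6833

Derivation:
Initial: x=-10.0000 theta=-0.3000
After 1 (propagate distance d=6): x=-11.8000 theta=-0.3000
After 2 (thin lens f=12): x=-11.8000 theta=41/60 (≈0.6833)
Rounded to 4 decimal places: x = -11.8000, theta = 0.6833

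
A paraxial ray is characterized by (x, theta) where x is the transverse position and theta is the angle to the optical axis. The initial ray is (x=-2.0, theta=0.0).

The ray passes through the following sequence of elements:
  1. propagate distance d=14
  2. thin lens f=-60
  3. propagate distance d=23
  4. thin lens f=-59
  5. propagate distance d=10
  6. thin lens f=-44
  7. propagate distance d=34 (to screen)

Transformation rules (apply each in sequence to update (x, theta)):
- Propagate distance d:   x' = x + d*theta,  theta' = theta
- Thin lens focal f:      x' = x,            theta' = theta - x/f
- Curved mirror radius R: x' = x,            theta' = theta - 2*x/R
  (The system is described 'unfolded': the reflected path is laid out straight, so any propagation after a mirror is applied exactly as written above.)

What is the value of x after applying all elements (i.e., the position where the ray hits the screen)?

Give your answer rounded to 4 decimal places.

Answer: -9.0544

Derivation:
Initial: x=-2.0000 theta=0.0000
After 1 (propagate distance d=14): x=-2.0000 theta=0.0000
After 2 (thin lens f=-60): x=-2.0000 theta=-1/30 (≈-0.0333)
After 3 (propagate distance d=23): x=-83/30 (≈-2.7667) theta=-1/30 (≈-0.0333)
After 4 (thin lens f=-59): x=-83/30 (≈-2.7667) theta=-71/885 (≈-0.0802)
After 5 (propagate distance d=10): x=-6317/1770 (≈-3.5689) theta=-71/885 (≈-0.0802)
After 6 (thin lens f=-44): x=-6317/1770 (≈-3.5689) theta=-2513/15576 (≈-0.1613)
After 7 (propagate distance d=34 (to screen)): x=-352579/38940 (≈-9.0544) theta=-2513/15576 (≈-0.1613)
Rounded to 4 decimal places: x = -9.0544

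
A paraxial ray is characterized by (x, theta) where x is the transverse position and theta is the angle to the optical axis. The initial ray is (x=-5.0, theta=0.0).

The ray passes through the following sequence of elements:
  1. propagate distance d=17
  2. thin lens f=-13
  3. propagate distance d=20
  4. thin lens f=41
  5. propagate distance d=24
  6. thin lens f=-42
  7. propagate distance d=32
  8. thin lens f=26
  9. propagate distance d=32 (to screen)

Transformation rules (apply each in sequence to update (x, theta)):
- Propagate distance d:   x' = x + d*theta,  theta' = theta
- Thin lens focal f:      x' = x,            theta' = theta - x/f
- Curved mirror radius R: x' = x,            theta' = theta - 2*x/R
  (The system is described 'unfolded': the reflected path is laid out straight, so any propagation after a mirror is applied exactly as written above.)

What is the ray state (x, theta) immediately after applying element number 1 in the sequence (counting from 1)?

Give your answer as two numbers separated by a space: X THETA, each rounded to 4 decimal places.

Answer: -5.0000 0.0000

Derivation:
Initial: x=-5.0000 theta=0.0000
After 1 (propagate distance d=17): x=-5.0000 theta=0.0000
Rounded to 4 decimal places: x = -5.0000, theta = 0.0000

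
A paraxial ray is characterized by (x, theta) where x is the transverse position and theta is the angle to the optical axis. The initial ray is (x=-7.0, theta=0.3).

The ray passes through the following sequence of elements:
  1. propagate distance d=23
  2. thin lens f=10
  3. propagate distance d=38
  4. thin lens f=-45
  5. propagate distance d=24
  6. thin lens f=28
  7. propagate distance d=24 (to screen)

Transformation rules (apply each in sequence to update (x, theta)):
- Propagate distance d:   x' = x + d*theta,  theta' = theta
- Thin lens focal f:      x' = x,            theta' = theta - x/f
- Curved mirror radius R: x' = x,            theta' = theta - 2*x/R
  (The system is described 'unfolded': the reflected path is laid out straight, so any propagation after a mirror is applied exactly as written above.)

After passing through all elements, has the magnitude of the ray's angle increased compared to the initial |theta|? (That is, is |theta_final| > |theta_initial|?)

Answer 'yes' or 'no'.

Answer: yes

Derivation:
Initial: x=-7.0000 theta=0.3000
After 1 (propagate distance d=23): x=-0.1000 theta=0.3000
After 2 (thin lens f=10): x=-0.1000 theta=0.3100
After 3 (propagate distance d=38): x=11.6800 theta=0.3100
After 4 (thin lens f=-45): x=11.6800 theta=2563/4500 (≈0.5696)
After 5 (propagate distance d=24): x=9506/375 (≈25.3493) theta=2563/4500 (≈0.5696)
After 6 (thin lens f=28): x=9506/375 (≈25.3493) theta=-1511/4500 (≈-0.3358)
After 7 (propagate distance d=24 (to screen)): x=6484/375 (≈17.2907) theta=-1511/4500 (≈-0.3358)
|theta_initial|=0.3000 |theta_final|=1511/4500 (≈0.3358) -> increased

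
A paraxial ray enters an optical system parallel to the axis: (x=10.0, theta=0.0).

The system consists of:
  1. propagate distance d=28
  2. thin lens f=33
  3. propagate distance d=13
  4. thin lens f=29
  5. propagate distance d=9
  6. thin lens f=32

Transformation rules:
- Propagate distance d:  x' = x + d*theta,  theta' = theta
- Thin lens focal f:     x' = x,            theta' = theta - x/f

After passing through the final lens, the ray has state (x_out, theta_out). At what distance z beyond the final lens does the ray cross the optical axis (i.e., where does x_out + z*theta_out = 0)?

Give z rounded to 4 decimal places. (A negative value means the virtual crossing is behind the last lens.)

Answer: 2.6057

Derivation:
Initial: x=10.0000 theta=0.0000
After 1 (propagate distance d=28): x=10.0000 theta=0.0000
After 2 (thin lens f=33): x=10.0000 theta=-10/33 (≈-0.3030)
After 3 (propagate distance d=13): x=200/33 (≈6.0606) theta=-10/33 (≈-0.3030)
After 4 (thin lens f=29): x=200/33 (≈6.0606) theta=-490/957 (≈-0.5120)
After 5 (propagate distance d=9): x=1390/957 (≈1.4525) theta=-490/957 (≈-0.5120)
After 6 (thin lens f=32): x=1390/957 (≈1.4525) theta=-2845/5104 (≈-0.5574)
z_focus = -x_out/theta_out = -(1390/957)/(-2845/5104) = 4448/1707 ≈ 2.6057
Rounded to 4 decimal places: z = 2.6057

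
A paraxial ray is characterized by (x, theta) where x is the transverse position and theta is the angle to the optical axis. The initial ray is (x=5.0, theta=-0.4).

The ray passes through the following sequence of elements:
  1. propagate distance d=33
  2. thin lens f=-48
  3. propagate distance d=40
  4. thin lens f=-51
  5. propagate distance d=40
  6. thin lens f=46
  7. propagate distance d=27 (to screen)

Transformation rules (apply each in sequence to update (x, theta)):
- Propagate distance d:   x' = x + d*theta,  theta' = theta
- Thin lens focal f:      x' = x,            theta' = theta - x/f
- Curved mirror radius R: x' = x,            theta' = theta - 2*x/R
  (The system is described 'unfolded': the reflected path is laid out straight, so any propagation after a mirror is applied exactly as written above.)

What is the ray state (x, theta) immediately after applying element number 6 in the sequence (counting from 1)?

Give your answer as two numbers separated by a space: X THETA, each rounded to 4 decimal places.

Answer: -78.2065 0.5208

Derivation:
Initial: x=5.0000 theta=-0.4000
After 1 (propagate distance d=33): x=-8.2000 theta=-0.4000
After 2 (thin lens f=-48): x=-8.2000 theta=-137/240 (≈-0.5708)
After 3 (propagate distance d=40): x=-931/30 (≈-31.0333) theta=-137/240 (≈-0.5708)
After 4 (thin lens f=-51): x=-931/30 (≈-31.0333) theta=-2887/2448 (≈-1.1793)
After 5 (propagate distance d=40): x=-59828/765 (≈-78.2065) theta=-2887/2448 (≈-1.1793)
After 6 (thin lens f=46): x=-59828/765 (≈-78.2065) theta=16291/31280 (≈0.5208)
Rounded to 4 decimal places: x = -78.2065, theta = 0.5208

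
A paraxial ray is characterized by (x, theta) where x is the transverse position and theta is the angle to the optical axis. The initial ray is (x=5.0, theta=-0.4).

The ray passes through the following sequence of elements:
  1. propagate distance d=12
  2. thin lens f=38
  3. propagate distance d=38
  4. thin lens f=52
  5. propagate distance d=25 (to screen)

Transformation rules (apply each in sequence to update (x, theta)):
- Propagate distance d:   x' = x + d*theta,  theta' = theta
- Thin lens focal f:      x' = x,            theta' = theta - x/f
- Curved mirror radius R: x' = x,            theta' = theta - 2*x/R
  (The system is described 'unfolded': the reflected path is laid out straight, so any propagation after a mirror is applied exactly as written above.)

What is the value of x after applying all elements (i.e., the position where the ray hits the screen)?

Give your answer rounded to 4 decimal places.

Answer: -18.0239

Derivation:
Initial: x=5.0000 theta=-0.4000
After 1 (propagate distance d=12): x=0.2000 theta=-0.4000
After 2 (thin lens f=38): x=0.2000 theta=-77/190 (≈-0.4053)
After 3 (propagate distance d=38): x=-15.2000 theta=-77/190 (≈-0.4053)
After 4 (thin lens f=52): x=-15.2000 theta=-279/2470 (≈-0.1130)
After 5 (propagate distance d=25 (to screen)): x=-44519/2470 (≈-18.0239) theta=-279/2470 (≈-0.1130)
Rounded to 4 decimal places: x = -18.0239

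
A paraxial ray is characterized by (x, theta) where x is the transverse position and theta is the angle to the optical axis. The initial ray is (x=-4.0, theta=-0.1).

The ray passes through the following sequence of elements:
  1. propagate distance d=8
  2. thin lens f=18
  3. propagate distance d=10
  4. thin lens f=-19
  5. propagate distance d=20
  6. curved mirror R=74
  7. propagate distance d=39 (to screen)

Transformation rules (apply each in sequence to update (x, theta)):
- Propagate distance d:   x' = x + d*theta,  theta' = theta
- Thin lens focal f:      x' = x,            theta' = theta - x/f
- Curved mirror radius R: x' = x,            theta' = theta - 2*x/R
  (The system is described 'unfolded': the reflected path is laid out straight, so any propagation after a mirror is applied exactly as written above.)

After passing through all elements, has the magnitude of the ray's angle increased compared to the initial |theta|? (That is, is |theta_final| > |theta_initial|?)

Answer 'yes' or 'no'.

Answer: no

Derivation:
Initial: x=-4.0000 theta=-0.1000
After 1 (propagate distance d=8): x=-4.8000 theta=-0.1000
After 2 (thin lens f=18): x=-4.8000 theta=1/6 (≈0.1667)
After 3 (propagate distance d=10): x=-47/15 (≈-3.1333) theta=1/6 (≈0.1667)
After 4 (thin lens f=-19): x=-47/15 (≈-3.1333) theta=1/570 (≈0.0018)
After 5 (propagate distance d=20): x=-883/285 (≈-3.0982) theta=1/570 (≈0.0018)
After 6 (curved mirror R=74): x=-883/285 (≈-3.0982) theta=601/7030 (≈0.0855)
After 7 (propagate distance d=39 (to screen)): x=995/4218 (≈0.2359) theta=601/7030 (≈0.0855)
|theta_initial|=0.1000 |theta_final|=601/7030 (≈0.0855) -> not increased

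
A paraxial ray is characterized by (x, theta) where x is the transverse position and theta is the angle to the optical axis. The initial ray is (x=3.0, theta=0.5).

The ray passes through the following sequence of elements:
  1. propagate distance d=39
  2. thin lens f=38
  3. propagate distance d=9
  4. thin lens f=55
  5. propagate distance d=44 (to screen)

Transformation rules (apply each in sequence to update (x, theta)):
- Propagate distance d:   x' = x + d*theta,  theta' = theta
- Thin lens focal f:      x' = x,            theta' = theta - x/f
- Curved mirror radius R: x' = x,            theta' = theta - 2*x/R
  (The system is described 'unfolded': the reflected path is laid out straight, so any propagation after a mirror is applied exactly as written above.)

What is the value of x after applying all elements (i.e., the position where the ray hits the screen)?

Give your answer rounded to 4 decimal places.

Initial: x=3.0000 theta=0.5000
After 1 (propagate distance d=39): x=22.5000 theta=0.5000
After 2 (thin lens f=38): x=22.5000 theta=-7/76 (≈-0.0921)
After 3 (propagate distance d=9): x=1647/76 (≈21.6711) theta=-7/76 (≈-0.0921)
After 4 (thin lens f=55): x=1647/76 (≈21.6711) theta=-508/1045 (≈-0.4861)
After 5 (propagate distance d=44 (to screen)): x=107/380 (≈0.2816) theta=-508/1045 (≈-0.4861)
Rounded to 4 decimal places: x = 0.2816

Answer: 0.2816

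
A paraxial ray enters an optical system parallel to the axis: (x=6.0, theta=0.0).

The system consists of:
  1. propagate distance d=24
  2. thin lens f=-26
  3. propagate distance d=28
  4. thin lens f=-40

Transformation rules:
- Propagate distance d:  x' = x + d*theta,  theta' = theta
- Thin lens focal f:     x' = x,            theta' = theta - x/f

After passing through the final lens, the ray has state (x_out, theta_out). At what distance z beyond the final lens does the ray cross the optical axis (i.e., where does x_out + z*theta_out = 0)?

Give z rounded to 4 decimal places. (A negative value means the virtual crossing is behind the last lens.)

Answer: -22.9787

Derivation:
Initial: x=6.0000 theta=0.0000
After 1 (propagate distance d=24): x=6.0000 theta=0.0000
After 2 (thin lens f=-26): x=6.0000 theta=3/13 (≈0.2308)
After 3 (propagate distance d=28): x=162/13 (≈12.4615) theta=3/13 (≈0.2308)
After 4 (thin lens f=-40): x=162/13 (≈12.4615) theta=141/260 (≈0.5423)
z_focus = -x_out/theta_out = -(162/13)/(141/260) = -1080/47 ≈ -22.9787
Rounded to 4 decimal places: z = -22.9787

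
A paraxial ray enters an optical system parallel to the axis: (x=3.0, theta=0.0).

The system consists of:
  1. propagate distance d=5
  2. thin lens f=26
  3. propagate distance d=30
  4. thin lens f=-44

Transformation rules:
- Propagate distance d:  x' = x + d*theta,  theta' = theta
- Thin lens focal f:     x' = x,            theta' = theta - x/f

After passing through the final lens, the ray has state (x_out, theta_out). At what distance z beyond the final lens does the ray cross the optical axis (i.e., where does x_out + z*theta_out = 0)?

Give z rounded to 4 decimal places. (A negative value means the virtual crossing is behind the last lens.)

Answer: -3.6667

Derivation:
Initial: x=3.0000 theta=0.0000
After 1 (propagate distance d=5): x=3.0000 theta=0.0000
After 2 (thin lens f=26): x=3.0000 theta=-3/26 (≈-0.1154)
After 3 (propagate distance d=30): x=-6/13 (≈-0.4615) theta=-3/26 (≈-0.1154)
After 4 (thin lens f=-44): x=-6/13 (≈-0.4615) theta=-18/143 (≈-0.1259)
z_focus = -x_out/theta_out = -(-6/13)/(-18/143) = -11/3 ≈ -3.6667
Rounded to 4 decimal places: z = -3.6667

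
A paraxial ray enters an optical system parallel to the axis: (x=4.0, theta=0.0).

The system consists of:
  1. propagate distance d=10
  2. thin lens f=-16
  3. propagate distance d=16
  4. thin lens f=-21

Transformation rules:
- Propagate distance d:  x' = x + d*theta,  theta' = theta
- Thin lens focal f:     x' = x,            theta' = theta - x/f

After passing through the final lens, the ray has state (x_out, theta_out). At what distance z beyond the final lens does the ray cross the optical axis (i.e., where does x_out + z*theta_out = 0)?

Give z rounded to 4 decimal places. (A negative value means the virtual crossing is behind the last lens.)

Answer: -12.6792

Derivation:
Initial: x=4.0000 theta=0.0000
After 1 (propagate distance d=10): x=4.0000 theta=0.0000
After 2 (thin lens f=-16): x=4.0000 theta=0.2500
After 3 (propagate distance d=16): x=8.0000 theta=0.2500
After 4 (thin lens f=-21): x=8.0000 theta=53/84 (≈0.6310)
z_focus = -x_out/theta_out = -(8.0000)/(53/84) = -672/53 ≈ -12.6792
Rounded to 4 decimal places: z = -12.6792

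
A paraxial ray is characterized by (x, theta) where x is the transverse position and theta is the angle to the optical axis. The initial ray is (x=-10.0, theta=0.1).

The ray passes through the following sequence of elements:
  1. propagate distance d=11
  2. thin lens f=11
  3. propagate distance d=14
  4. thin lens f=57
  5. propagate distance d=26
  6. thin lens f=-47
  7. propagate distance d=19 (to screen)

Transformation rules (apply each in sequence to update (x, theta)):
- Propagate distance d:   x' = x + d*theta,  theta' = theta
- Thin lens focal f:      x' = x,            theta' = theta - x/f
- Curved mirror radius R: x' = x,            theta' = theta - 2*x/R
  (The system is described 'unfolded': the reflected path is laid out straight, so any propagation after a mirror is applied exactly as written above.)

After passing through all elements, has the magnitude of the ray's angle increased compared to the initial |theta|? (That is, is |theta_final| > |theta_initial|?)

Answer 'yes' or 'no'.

Initial: x=-10.0000 theta=0.1000
After 1 (propagate distance d=11): x=-8.9000 theta=0.1000
After 2 (thin lens f=11): x=-8.9000 theta=10/11 (≈0.9091)
After 3 (propagate distance d=14): x=421/110 (≈3.8273) theta=10/11 (≈0.9091)
After 4 (thin lens f=57): x=421/110 (≈3.8273) theta=5279/6270 (≈0.8419)
After 5 (propagate distance d=26): x=161251/6270 (≈25.7179) theta=5279/6270 (≈0.8419)
After 6 (thin lens f=-47): x=161251/6270 (≈25.7179) theta=204682/147345 (≈1.3891)
After 7 (propagate distance d=19 (to screen)): x=15356713/294690 (≈52.1114) theta=204682/147345 (≈1.3891)
|theta_initial|=0.1000 |theta_final|=204682/147345 (≈1.3891) -> increased

Answer: yes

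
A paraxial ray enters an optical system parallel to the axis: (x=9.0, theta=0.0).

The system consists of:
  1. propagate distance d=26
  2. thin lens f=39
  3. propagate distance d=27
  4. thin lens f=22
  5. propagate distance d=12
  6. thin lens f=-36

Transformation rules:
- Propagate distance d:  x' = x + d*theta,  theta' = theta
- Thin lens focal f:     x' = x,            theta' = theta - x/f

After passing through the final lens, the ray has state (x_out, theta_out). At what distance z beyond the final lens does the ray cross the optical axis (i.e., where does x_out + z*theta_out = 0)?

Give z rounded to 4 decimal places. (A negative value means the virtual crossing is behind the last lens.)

Answer: -3.7895

Derivation:
Initial: x=9.0000 theta=0.0000
After 1 (propagate distance d=26): x=9.0000 theta=0.0000
After 2 (thin lens f=39): x=9.0000 theta=-3/13 (≈-0.2308)
After 3 (propagate distance d=27): x=36/13 (≈2.7692) theta=-3/13 (≈-0.2308)
After 4 (thin lens f=22): x=36/13 (≈2.7692) theta=-51/143 (≈-0.3566)
After 5 (propagate distance d=12): x=-216/143 (≈-1.5105) theta=-51/143 (≈-0.3566)
After 6 (thin lens f=-36): x=-216/143 (≈-1.5105) theta=-57/143 (≈-0.3986)
z_focus = -x_out/theta_out = -(-216/143)/(-57/143) = -72/19 ≈ -3.7895
Rounded to 4 decimal places: z = -3.7895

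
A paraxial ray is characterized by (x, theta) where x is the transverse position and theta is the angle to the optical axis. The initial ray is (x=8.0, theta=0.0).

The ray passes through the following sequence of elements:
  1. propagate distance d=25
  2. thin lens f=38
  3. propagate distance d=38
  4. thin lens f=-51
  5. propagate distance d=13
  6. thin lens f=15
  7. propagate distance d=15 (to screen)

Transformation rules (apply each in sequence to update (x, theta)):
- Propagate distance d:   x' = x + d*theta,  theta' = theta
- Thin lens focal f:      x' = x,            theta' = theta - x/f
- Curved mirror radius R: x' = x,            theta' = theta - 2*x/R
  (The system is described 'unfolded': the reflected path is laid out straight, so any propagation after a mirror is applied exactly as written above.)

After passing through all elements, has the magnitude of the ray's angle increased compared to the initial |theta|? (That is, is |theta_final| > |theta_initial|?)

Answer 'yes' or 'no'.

Answer: yes

Derivation:
Initial: x=8.0000 theta=0.0000
After 1 (propagate distance d=25): x=8.0000 theta=0.0000
After 2 (thin lens f=38): x=8.0000 theta=-4/19 (≈-0.2105)
After 3 (propagate distance d=38): x=0.0000 theta=-4/19 (≈-0.2105)
After 4 (thin lens f=-51): x=0.0000 theta=-4/19 (≈-0.2105)
After 5 (propagate distance d=13): x=-52/19 (≈-2.7368) theta=-4/19 (≈-0.2105)
After 6 (thin lens f=15): x=-52/19 (≈-2.7368) theta=-8/285 (≈-0.0281)
After 7 (propagate distance d=15 (to screen)): x=-60/19 (≈-3.1579) theta=-8/285 (≈-0.0281)
|theta_initial|=0.0000 |theta_final|=8/285 (≈0.0281) -> increased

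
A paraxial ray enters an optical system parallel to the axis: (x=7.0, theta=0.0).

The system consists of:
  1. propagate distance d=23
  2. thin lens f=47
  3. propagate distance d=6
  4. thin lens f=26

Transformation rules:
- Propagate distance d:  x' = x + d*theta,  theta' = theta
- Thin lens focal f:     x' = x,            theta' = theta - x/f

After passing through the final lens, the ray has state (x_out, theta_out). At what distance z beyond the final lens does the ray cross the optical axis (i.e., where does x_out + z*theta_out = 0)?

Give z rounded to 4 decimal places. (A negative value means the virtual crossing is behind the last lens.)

Answer: 15.9104

Derivation:
Initial: x=7.0000 theta=0.0000
After 1 (propagate distance d=23): x=7.0000 theta=0.0000
After 2 (thin lens f=47): x=7.0000 theta=-7/47 (≈-0.1489)
After 3 (propagate distance d=6): x=287/47 (≈6.1064) theta=-7/47 (≈-0.1489)
After 4 (thin lens f=26): x=287/47 (≈6.1064) theta=-469/1222 (≈-0.3838)
z_focus = -x_out/theta_out = -(287/47)/(-469/1222) = 1066/67 ≈ 15.9104
Rounded to 4 decimal places: z = 15.9104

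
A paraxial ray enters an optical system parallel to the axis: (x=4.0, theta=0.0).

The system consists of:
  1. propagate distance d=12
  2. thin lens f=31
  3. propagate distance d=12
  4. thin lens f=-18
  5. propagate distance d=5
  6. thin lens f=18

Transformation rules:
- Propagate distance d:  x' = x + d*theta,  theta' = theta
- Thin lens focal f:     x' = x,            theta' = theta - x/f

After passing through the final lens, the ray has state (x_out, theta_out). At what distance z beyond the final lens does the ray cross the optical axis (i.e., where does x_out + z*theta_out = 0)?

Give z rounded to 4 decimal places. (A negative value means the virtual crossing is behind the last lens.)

Answer: 18.9848

Derivation:
Initial: x=4.0000 theta=0.0000
After 1 (propagate distance d=12): x=4.0000 theta=0.0000
After 2 (thin lens f=31): x=4.0000 theta=-4/31 (≈-0.1290)
After 3 (propagate distance d=12): x=76/31 (≈2.4516) theta=-4/31 (≈-0.1290)
After 4 (thin lens f=-18): x=76/31 (≈2.4516) theta=2/279 (≈0.0072)
After 5 (propagate distance d=5): x=694/279 (≈2.4875) theta=2/279 (≈0.0072)
After 6 (thin lens f=18): x=694/279 (≈2.4875) theta=-329/2511 (≈-0.1310)
z_focus = -x_out/theta_out = -(694/279)/(-329/2511) = 6246/329 ≈ 18.9848
Rounded to 4 decimal places: z = 18.9848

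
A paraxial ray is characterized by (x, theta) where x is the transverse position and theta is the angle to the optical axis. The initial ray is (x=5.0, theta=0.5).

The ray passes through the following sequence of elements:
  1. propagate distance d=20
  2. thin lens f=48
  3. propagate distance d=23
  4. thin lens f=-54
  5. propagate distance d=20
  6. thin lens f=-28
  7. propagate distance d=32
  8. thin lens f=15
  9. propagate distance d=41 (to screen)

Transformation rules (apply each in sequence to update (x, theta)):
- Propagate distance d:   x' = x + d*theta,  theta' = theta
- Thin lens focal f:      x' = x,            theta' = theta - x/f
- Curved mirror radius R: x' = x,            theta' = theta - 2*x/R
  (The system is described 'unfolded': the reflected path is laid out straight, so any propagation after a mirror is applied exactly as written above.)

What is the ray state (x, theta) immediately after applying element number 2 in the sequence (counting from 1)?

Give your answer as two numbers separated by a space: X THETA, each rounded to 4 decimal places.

Answer: 15.0000 0.1875

Derivation:
Initial: x=5.0000 theta=0.5000
After 1 (propagate distance d=20): x=15.0000 theta=0.5000
After 2 (thin lens f=48): x=15.0000 theta=0.1875
Rounded to 4 decimal places: x = 15.0000, theta = 0.1875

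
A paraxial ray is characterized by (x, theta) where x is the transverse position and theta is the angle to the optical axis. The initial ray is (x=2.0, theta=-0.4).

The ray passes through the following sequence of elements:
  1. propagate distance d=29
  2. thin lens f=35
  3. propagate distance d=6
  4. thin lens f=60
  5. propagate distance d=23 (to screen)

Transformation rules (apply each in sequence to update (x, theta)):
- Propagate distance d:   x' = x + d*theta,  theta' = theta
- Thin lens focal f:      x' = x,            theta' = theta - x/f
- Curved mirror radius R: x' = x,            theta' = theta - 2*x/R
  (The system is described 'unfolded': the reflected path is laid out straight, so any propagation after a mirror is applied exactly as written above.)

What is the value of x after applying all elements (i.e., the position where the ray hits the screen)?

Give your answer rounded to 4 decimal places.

Initial: x=2.0000 theta=-0.4000
After 1 (propagate distance d=29): x=-9.6000 theta=-0.4000
After 2 (thin lens f=35): x=-9.6000 theta=-22/175 (≈-0.1257)
After 3 (propagate distance d=6): x=-1812/175 (≈-10.3543) theta=-22/175 (≈-0.1257)
After 4 (thin lens f=60): x=-1812/175 (≈-10.3543) theta=41/875 (≈0.0469)
After 5 (propagate distance d=23 (to screen)): x=-8117/875 (≈-9.2766) theta=41/875 (≈0.0469)
Rounded to 4 decimal places: x = -9.2766

Answer: -9.2766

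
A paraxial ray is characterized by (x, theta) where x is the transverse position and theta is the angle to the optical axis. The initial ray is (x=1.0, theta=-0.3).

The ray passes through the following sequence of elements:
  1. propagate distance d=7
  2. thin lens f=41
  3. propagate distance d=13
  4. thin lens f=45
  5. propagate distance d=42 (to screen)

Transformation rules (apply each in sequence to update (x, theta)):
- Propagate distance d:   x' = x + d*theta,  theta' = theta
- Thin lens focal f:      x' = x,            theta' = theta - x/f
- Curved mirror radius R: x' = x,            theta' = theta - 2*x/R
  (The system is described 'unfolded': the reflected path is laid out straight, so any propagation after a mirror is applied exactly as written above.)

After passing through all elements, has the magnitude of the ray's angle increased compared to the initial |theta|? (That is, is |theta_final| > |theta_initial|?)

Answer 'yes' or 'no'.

Answer: no

Derivation:
Initial: x=1.0000 theta=-0.3000
After 1 (propagate distance d=7): x=-1.1000 theta=-0.3000
After 2 (thin lens f=41): x=-1.1000 theta=-56/205 (≈-0.2732)
After 3 (propagate distance d=13): x=-1907/410 (≈-4.6512) theta=-56/205 (≈-0.2732)
After 4 (thin lens f=45): x=-1907/410 (≈-4.6512) theta=-3133/18450 (≈-0.1698)
After 5 (propagate distance d=42 (to screen)): x=-72467/6150 (≈-11.7833) theta=-3133/18450 (≈-0.1698)
|theta_initial|=0.3000 |theta_final|=3133/18450 (≈0.1698) -> not increased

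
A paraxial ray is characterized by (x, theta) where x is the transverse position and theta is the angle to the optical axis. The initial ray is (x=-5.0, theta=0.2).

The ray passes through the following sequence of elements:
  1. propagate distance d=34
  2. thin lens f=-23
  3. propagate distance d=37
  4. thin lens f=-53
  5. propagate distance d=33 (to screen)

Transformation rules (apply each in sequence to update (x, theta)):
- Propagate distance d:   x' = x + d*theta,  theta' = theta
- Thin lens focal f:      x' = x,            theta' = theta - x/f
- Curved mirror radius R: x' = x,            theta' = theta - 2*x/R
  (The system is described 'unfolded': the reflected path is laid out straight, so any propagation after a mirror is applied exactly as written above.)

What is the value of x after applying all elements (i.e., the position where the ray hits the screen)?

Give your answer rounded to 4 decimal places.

Answer: 28.8095

Derivation:
Initial: x=-5.0000 theta=0.2000
After 1 (propagate distance d=34): x=1.8000 theta=0.2000
After 2 (thin lens f=-23): x=1.8000 theta=32/115 (≈0.2783)
After 3 (propagate distance d=37): x=1391/115 (≈12.0957) theta=32/115 (≈0.2783)
After 4 (thin lens f=-53): x=1391/115 (≈12.0957) theta=3087/6095 (≈0.5065)
After 5 (propagate distance d=33 (to screen)): x=175594/6095 (≈28.8095) theta=3087/6095 (≈0.5065)
Rounded to 4 decimal places: x = 28.8095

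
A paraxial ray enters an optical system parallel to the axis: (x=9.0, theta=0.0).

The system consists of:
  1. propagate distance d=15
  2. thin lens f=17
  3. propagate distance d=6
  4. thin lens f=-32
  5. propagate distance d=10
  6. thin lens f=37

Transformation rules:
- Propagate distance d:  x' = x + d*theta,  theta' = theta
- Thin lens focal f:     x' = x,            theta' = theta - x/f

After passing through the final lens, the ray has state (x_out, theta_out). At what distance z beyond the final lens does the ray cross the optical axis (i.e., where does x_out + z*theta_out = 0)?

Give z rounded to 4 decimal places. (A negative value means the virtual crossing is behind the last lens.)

Initial: x=9.0000 theta=0.0000
After 1 (propagate distance d=15): x=9.0000 theta=0.0000
After 2 (thin lens f=17): x=9.0000 theta=-9/17 (≈-0.5294)
After 3 (propagate distance d=6): x=99/17 (≈5.8235) theta=-9/17 (≈-0.5294)
After 4 (thin lens f=-32): x=99/17 (≈5.8235) theta=-189/544 (≈-0.3474)
After 5 (propagate distance d=10): x=639/272 (≈2.3493) theta=-189/544 (≈-0.3474)
After 6 (thin lens f=37): x=639/272 (≈2.3493) theta=-8271/20128 (≈-0.4109)
z_focus = -x_out/theta_out = -(639/272)/(-8271/20128) = 5254/919 ≈ 5.7171
Rounded to 4 decimal places: z = 5.7171

Answer: 5.7171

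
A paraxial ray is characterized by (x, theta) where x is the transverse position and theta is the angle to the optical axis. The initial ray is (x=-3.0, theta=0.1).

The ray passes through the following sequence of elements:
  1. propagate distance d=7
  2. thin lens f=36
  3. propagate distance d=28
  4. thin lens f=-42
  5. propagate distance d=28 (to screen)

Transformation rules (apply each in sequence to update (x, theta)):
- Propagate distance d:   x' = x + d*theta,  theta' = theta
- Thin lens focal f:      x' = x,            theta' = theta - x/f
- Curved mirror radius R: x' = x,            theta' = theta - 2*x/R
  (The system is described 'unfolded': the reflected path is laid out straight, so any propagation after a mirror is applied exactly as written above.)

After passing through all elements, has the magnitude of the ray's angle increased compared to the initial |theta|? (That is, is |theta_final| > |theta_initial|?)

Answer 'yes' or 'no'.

Initial: x=-3.0000 theta=0.1000
After 1 (propagate distance d=7): x=-2.3000 theta=0.1000
After 2 (thin lens f=36): x=-2.3000 theta=59/360 (≈0.1639)
After 3 (propagate distance d=28): x=103/45 (≈2.2889) theta=59/360 (≈0.1639)
After 4 (thin lens f=-42): x=103/45 (≈2.2889) theta=1651/7560 (≈0.2184)
After 5 (propagate distance d=28 (to screen)): x=2269/270 (≈8.4037) theta=1651/7560 (≈0.2184)
|theta_initial|=0.1000 |theta_final|=1651/7560 (≈0.2184) -> increased

Answer: yes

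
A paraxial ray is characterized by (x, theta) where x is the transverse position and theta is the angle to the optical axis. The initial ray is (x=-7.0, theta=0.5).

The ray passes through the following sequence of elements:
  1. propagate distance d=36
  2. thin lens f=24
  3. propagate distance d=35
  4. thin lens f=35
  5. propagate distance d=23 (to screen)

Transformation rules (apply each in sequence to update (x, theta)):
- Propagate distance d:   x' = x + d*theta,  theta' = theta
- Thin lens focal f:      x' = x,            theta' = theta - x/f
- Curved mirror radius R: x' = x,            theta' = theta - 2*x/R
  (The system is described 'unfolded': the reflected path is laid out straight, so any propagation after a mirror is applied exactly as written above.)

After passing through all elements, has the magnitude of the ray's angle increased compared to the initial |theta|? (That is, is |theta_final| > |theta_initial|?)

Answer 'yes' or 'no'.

Initial: x=-7.0000 theta=0.5000
After 1 (propagate distance d=36): x=11.0000 theta=0.5000
After 2 (thin lens f=24): x=11.0000 theta=1/24 (≈0.0417)
After 3 (propagate distance d=35): x=299/24 (≈12.4583) theta=1/24 (≈0.0417)
After 4 (thin lens f=35): x=299/24 (≈12.4583) theta=-11/35 (≈-0.3143)
After 5 (propagate distance d=23 (to screen)): x=4393/840 (≈5.2298) theta=-11/35 (≈-0.3143)
|theta_initial|=0.5000 |theta_final|=11/35 (≈0.3143) -> not increased

Answer: no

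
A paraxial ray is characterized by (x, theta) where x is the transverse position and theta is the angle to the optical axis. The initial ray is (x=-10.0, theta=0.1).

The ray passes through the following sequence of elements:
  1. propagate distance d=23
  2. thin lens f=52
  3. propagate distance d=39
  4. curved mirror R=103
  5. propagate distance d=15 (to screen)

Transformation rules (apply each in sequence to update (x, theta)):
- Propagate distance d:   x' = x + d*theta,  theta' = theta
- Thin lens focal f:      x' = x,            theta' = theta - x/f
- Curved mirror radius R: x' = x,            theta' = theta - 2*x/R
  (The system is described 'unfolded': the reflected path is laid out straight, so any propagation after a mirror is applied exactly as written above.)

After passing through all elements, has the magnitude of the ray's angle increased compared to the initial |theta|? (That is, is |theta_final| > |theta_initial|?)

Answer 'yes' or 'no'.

Answer: yes

Derivation:
Initial: x=-10.0000 theta=0.1000
After 1 (propagate distance d=23): x=-7.7000 theta=0.1000
After 2 (thin lens f=52): x=-7.7000 theta=129/520 (≈0.2481)
After 3 (propagate distance d=39): x=1.9750 theta=129/520 (≈0.2481)
After 4 (curved mirror R=103): x=1.9750 theta=11233/53560 (≈0.2097)
After 5 (propagate distance d=15 (to screen)): x=68569/13390 (≈5.1209) theta=11233/53560 (≈0.2097)
|theta_initial|=0.1000 |theta_final|=11233/53560 (≈0.2097) -> increased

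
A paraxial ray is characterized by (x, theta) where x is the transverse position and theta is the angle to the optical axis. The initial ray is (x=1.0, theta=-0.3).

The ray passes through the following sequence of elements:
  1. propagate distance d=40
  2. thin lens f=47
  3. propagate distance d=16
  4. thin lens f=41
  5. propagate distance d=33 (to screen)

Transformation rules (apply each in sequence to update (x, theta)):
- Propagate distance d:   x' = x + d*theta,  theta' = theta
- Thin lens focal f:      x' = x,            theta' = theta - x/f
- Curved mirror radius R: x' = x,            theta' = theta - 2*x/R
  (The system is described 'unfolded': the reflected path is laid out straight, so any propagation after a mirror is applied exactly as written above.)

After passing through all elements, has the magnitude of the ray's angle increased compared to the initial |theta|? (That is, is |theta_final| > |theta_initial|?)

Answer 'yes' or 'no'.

Answer: no

Derivation:
Initial: x=1.0000 theta=-0.3000
After 1 (propagate distance d=40): x=-11.0000 theta=-0.3000
After 2 (thin lens f=47): x=-11.0000 theta=-31/470 (≈-0.0660)
After 3 (propagate distance d=16): x=-2833/235 (≈-12.0553) theta=-31/470 (≈-0.0660)
After 4 (thin lens f=41): x=-2833/235 (≈-12.0553) theta=879/3854 (≈0.2281)
After 5 (propagate distance d=33 (to screen)): x=-87271/19270 (≈-4.5289) theta=879/3854 (≈0.2281)
|theta_initial|=0.3000 |theta_final|=879/3854 (≈0.2281) -> not increased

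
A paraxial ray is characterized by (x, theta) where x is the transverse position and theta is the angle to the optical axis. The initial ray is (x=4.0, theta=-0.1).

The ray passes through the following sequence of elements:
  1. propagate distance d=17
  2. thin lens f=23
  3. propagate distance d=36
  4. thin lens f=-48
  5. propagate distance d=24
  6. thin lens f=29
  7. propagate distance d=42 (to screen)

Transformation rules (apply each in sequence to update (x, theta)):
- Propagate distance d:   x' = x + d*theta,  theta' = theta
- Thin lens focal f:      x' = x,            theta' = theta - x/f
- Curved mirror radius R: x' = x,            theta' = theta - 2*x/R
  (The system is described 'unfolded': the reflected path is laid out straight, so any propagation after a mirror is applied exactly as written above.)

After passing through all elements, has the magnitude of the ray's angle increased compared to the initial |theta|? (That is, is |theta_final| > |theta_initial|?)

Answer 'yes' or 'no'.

Initial: x=4.0000 theta=-0.1000
After 1 (propagate distance d=17): x=2.3000 theta=-0.1000
After 2 (thin lens f=23): x=2.3000 theta=-0.2000
After 3 (propagate distance d=36): x=-4.9000 theta=-0.2000
After 4 (thin lens f=-48): x=-4.9000 theta=-29/96 (≈-0.3021)
After 5 (propagate distance d=24): x=-12.1500 theta=-29/96 (≈-0.3021)
After 6 (thin lens f=29): x=-12.1500 theta=1627/13920 (≈0.1169)
After 7 (propagate distance d=42 (to screen)): x=-16799/2320 (≈-7.2409) theta=1627/13920 (≈0.1169)
|theta_initial|=0.1000 |theta_final|=1627/13920 (≈0.1169) -> increased

Answer: yes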